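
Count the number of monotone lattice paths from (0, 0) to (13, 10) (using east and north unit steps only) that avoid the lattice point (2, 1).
Number of paths = 640186

Total paths from (0, 0) to (13, 10): C(23, 13) = 1144066. Paths through (2, 1): (paths (0, 0) → (2, 1)) × (paths (2, 1) → (13, 10)) = C(3, 2) · C(20, 11) = 3 · 167960 = 503880. Avoidance count = 1144066 − 503880 = 640186.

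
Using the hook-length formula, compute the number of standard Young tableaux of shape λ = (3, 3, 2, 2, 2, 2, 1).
# SYT of shape (3, 3, 2, 2, 2, 2, 1) = 25025

Hook-length formula: f^λ = n! / Π hook(c), product over all cells c of the Young diagram. For λ = (3, 3, 2, 2, 2, 2, 1), n = 15 boxes. Hook lengths by row (left-to-right, top-to-bottom): [9, 7, 2]; [8, 6, 1]; [6, 4]; [5, 3]; [4, 2]; [3, 1]; [1]. Product of hooks = 52254720. So f^λ = 15! / 52254720 = 1307674368000 / 52254720 = 25025.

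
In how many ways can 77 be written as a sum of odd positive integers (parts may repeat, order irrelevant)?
p_odd(77) = 58499

Enumerate partitions using only odd parts via the recurrence o(n, m) = o(n, m−2) + o(n−m, m) over odd m, starting from the largest odd part ≤ n. This gives p_odd(77) = 58499. (Euler's theorem: equals the count of distinct-part partitions.)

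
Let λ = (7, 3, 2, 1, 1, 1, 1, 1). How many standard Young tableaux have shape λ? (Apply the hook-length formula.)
# SYT of shape (7, 3, 2, 1, 1, 1, 1, 1) = 972400

Hook-length formula: f^λ = n! / Π hook(c), product over all cells c of the Young diagram. For λ = (7, 3, 2, 1, 1, 1, 1, 1), n = 17 boxes. Hook lengths by row (left-to-right, top-to-bottom): [14, 8, 6, 4, 3, 2, 1]; [9, 3, 1]; [7, 1]; [5]; [4]; [3]; [2]; [1]. Product of hooks = 365783040. So f^λ = 17! / 365783040 = 355687428096000 / 365783040 = 972400.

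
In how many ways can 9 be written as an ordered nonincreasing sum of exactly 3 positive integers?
p(9, 3 parts) = 7

Partitions of n into exactly k parts ↔ partitions of n − k into at most k parts (subtract 1 from each part). For n = 9, k = 3, the partitions are: 7+1+1, 6+2+1, 5+3+1, 5+2+2, 4+4+1, 4+3+2, 3+3+3. Count = 7.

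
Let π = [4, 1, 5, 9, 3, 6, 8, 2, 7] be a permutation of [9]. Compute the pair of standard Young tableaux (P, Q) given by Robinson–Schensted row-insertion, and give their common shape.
P = [1, 2, 6, 7] / [3, 5, 8] / [4, 9];  Q = [1, 3, 4, 7] / [2, 5, 6] / [8, 9];  common shape = (4, 3, 2)

Row-insert the values π_1, π_2, … into P one at a time, bumping the leftmost entry strictly greater than the inserted value down to the next row. The recording tableau Q records, in position (i, j), the step at which that cell was added to P.
  Insert 4 (step 1): P = [4];  Q = [1]
  Insert 1 (step 2): P = [1] / [4];  Q = [1] / [2]
  Insert 5 (step 3): P = [1, 5] / [4];  Q = [1, 3] / [2]
  Insert 9 (step 4): P = [1, 5, 9] / [4];  Q = [1, 3, 4] / [2]
  Insert 3 (step 5): P = [1, 3, 9] / [4, 5];  Q = [1, 3, 4] / [2, 5]
  Insert 6 (step 6): P = [1, 3, 6] / [4, 5, 9];  Q = [1, 3, 4] / [2, 5, 6]
  Insert 8 (step 7): P = [1, 3, 6, 8] / [4, 5, 9];  Q = [1, 3, 4, 7] / [2, 5, 6]
  Insert 2 (step 8): P = [1, 2, 6, 8] / [3, 5, 9] / [4];  Q = [1, 3, 4, 7] / [2, 5, 6] / [8]
  Insert 7 (step 9): P = [1, 2, 6, 7] / [3, 5, 8] / [4, 9];  Q = [1, 3, 4, 7] / [2, 5, 6] / [8, 9]
Final shape: (4, 3, 2).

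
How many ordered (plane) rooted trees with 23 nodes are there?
C_22 = 91482563640

These ordered rooted trees are counted by the Catalan number C_n = (1/(n + 1)) · C(2n, n). For n = 22: C_22 = (1/23) · C(44, 22) = 2104098963720/23 = 91482563640.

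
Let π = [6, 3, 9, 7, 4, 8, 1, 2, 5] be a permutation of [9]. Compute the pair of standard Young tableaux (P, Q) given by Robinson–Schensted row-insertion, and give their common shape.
P = [1, 2, 5] / [3, 4, 8] / [6, 7] / [9];  Q = [1, 3, 6] / [2, 4, 9] / [5, 8] / [7];  common shape = (3, 3, 2, 1)

Row-insert the values π_1, π_2, … into P one at a time, bumping the leftmost entry strictly greater than the inserted value down to the next row. The recording tableau Q records, in position (i, j), the step at which that cell was added to P.
  Insert 6 (step 1): P = [6];  Q = [1]
  Insert 3 (step 2): P = [3] / [6];  Q = [1] / [2]
  Insert 9 (step 3): P = [3, 9] / [6];  Q = [1, 3] / [2]
  Insert 7 (step 4): P = [3, 7] / [6, 9];  Q = [1, 3] / [2, 4]
  Insert 4 (step 5): P = [3, 4] / [6, 7] / [9];  Q = [1, 3] / [2, 4] / [5]
  Insert 8 (step 6): P = [3, 4, 8] / [6, 7] / [9];  Q = [1, 3, 6] / [2, 4] / [5]
  Insert 1 (step 7): P = [1, 4, 8] / [3, 7] / [6] / [9];  Q = [1, 3, 6] / [2, 4] / [5] / [7]
  Insert 2 (step 8): P = [1, 2, 8] / [3, 4] / [6, 7] / [9];  Q = [1, 3, 6] / [2, 4] / [5, 8] / [7]
  Insert 5 (step 9): P = [1, 2, 5] / [3, 4, 8] / [6, 7] / [9];  Q = [1, 3, 6] / [2, 4, 9] / [5, 8] / [7]
Final shape: (3, 3, 2, 1).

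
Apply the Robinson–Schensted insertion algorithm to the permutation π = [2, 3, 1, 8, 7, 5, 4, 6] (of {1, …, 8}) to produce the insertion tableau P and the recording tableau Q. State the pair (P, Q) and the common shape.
P = [1, 3, 4, 6] / [2, 5] / [7] / [8];  Q = [1, 2, 4, 8] / [3, 5] / [6] / [7];  common shape = (4, 2, 1, 1)

Row-insert the values π_1, π_2, … into P one at a time, bumping the leftmost entry strictly greater than the inserted value down to the next row. The recording tableau Q records, in position (i, j), the step at which that cell was added to P.
  Insert 2 (step 1): P = [2];  Q = [1]
  Insert 3 (step 2): P = [2, 3];  Q = [1, 2]
  Insert 1 (step 3): P = [1, 3] / [2];  Q = [1, 2] / [3]
  Insert 8 (step 4): P = [1, 3, 8] / [2];  Q = [1, 2, 4] / [3]
  Insert 7 (step 5): P = [1, 3, 7] / [2, 8];  Q = [1, 2, 4] / [3, 5]
  Insert 5 (step 6): P = [1, 3, 5] / [2, 7] / [8];  Q = [1, 2, 4] / [3, 5] / [6]
  Insert 4 (step 7): P = [1, 3, 4] / [2, 5] / [7] / [8];  Q = [1, 2, 4] / [3, 5] / [6] / [7]
  Insert 6 (step 8): P = [1, 3, 4, 6] / [2, 5] / [7] / [8];  Q = [1, 2, 4, 8] / [3, 5] / [6] / [7]
Final shape: (4, 2, 1, 1).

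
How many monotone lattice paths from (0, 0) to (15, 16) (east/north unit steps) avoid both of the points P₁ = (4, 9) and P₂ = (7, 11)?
Number of paths = 246030597

Inclusion–exclusion. Total paths: C(31, 15) = 300540195. Through P₁: C(13, 4)·C(18, 11) = 22754160. Through P₂: C(18, 7)·C(13, 8) = 40957488. Since P₁ is strictly southwest of P₂, a monotone path through both must visit P₁ then P₂; paths through both = C(13, 4)·C(5, 3)·C(13, 8) = 9202050. Avoid both = 300540195 − 22754160 − 40957488 + 9202050 = 246030597.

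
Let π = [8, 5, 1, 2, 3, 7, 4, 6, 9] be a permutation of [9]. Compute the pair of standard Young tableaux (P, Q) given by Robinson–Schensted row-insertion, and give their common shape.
P = [1, 2, 3, 4, 6, 9] / [5, 7] / [8];  Q = [1, 4, 5, 6, 8, 9] / [2, 7] / [3];  common shape = (6, 2, 1)

Row-insert the values π_1, π_2, … into P one at a time, bumping the leftmost entry strictly greater than the inserted value down to the next row. The recording tableau Q records, in position (i, j), the step at which that cell was added to P.
  Insert 8 (step 1): P = [8];  Q = [1]
  Insert 5 (step 2): P = [5] / [8];  Q = [1] / [2]
  Insert 1 (step 3): P = [1] / [5] / [8];  Q = [1] / [2] / [3]
  Insert 2 (step 4): P = [1, 2] / [5] / [8];  Q = [1, 4] / [2] / [3]
  Insert 3 (step 5): P = [1, 2, 3] / [5] / [8];  Q = [1, 4, 5] / [2] / [3]
  Insert 7 (step 6): P = [1, 2, 3, 7] / [5] / [8];  Q = [1, 4, 5, 6] / [2] / [3]
  Insert 4 (step 7): P = [1, 2, 3, 4] / [5, 7] / [8];  Q = [1, 4, 5, 6] / [2, 7] / [3]
  Insert 6 (step 8): P = [1, 2, 3, 4, 6] / [5, 7] / [8];  Q = [1, 4, 5, 6, 8] / [2, 7] / [3]
  Insert 9 (step 9): P = [1, 2, 3, 4, 6, 9] / [5, 7] / [8];  Q = [1, 4, 5, 6, 8, 9] / [2, 7] / [3]
Final shape: (6, 2, 1).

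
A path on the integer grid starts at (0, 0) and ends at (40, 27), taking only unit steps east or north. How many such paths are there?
Number of paths = 4105075349580976232

A monotone lattice path from (0, 0) to (40, 27) consists of 40 east steps and 27 north steps in some order, so it is determined by which 40 of the 67 steps are east. The count is C(67, 40) = 4105075349580976232.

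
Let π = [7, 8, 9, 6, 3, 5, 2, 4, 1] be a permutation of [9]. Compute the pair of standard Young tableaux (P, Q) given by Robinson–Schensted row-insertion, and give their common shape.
P = [1, 4, 9] / [2, 5] / [3, 8] / [6] / [7];  Q = [1, 2, 3] / [4, 6] / [5, 8] / [7] / [9];  common shape = (3, 2, 2, 1, 1)

Row-insert the values π_1, π_2, … into P one at a time, bumping the leftmost entry strictly greater than the inserted value down to the next row. The recording tableau Q records, in position (i, j), the step at which that cell was added to P.
  Insert 7 (step 1): P = [7];  Q = [1]
  Insert 8 (step 2): P = [7, 8];  Q = [1, 2]
  Insert 9 (step 3): P = [7, 8, 9];  Q = [1, 2, 3]
  Insert 6 (step 4): P = [6, 8, 9] / [7];  Q = [1, 2, 3] / [4]
  Insert 3 (step 5): P = [3, 8, 9] / [6] / [7];  Q = [1, 2, 3] / [4] / [5]
  Insert 5 (step 6): P = [3, 5, 9] / [6, 8] / [7];  Q = [1, 2, 3] / [4, 6] / [5]
  Insert 2 (step 7): P = [2, 5, 9] / [3, 8] / [6] / [7];  Q = [1, 2, 3] / [4, 6] / [5] / [7]
  Insert 4 (step 8): P = [2, 4, 9] / [3, 5] / [6, 8] / [7];  Q = [1, 2, 3] / [4, 6] / [5, 8] / [7]
  Insert 1 (step 9): P = [1, 4, 9] / [2, 5] / [3, 8] / [6] / [7];  Q = [1, 2, 3] / [4, 6] / [5, 8] / [7] / [9]
Final shape: (3, 2, 2, 1, 1).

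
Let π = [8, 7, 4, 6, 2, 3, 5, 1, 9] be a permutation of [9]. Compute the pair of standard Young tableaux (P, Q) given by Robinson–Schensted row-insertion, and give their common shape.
P = [1, 3, 5, 9] / [2, 6] / [4] / [7] / [8];  Q = [1, 4, 7, 9] / [2, 6] / [3] / [5] / [8];  common shape = (4, 2, 1, 1, 1)

Row-insert the values π_1, π_2, … into P one at a time, bumping the leftmost entry strictly greater than the inserted value down to the next row. The recording tableau Q records, in position (i, j), the step at which that cell was added to P.
  Insert 8 (step 1): P = [8];  Q = [1]
  Insert 7 (step 2): P = [7] / [8];  Q = [1] / [2]
  Insert 4 (step 3): P = [4] / [7] / [8];  Q = [1] / [2] / [3]
  Insert 6 (step 4): P = [4, 6] / [7] / [8];  Q = [1, 4] / [2] / [3]
  Insert 2 (step 5): P = [2, 6] / [4] / [7] / [8];  Q = [1, 4] / [2] / [3] / [5]
  Insert 3 (step 6): P = [2, 3] / [4, 6] / [7] / [8];  Q = [1, 4] / [2, 6] / [3] / [5]
  Insert 5 (step 7): P = [2, 3, 5] / [4, 6] / [7] / [8];  Q = [1, 4, 7] / [2, 6] / [3] / [5]
  Insert 1 (step 8): P = [1, 3, 5] / [2, 6] / [4] / [7] / [8];  Q = [1, 4, 7] / [2, 6] / [3] / [5] / [8]
  Insert 9 (step 9): P = [1, 3, 5, 9] / [2, 6] / [4] / [7] / [8];  Q = [1, 4, 7, 9] / [2, 6] / [3] / [5] / [8]
Final shape: (4, 2, 1, 1, 1).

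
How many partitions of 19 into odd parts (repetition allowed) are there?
p_odd(19) = 54

Enumerate partitions using only odd parts via the recurrence o(n, m) = o(n, m−2) + o(n−m, m) over odd m, starting from the largest odd part ≤ n. This gives p_odd(19) = 54. (Euler's theorem: equals the count of distinct-part partitions.)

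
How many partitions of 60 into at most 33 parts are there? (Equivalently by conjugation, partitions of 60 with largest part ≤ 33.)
p(60, parts ≤ 33) = 954735

Use the recurrence p(n, m) = p(n, m−1) + p(n−m, m): either the largest part is < m (count p(n, m−1)) or the largest part is exactly m (remove one copy of m, count p(n−m, m)). With p(0, ·) = 1 this gives p(60, parts ≤ 33) = 954735. (By conjugating Young diagrams, this also counts partitions of 60 into at most 33 parts.)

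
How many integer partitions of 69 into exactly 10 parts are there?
p(69, 10 parts) = 175586

Partitions of n into exactly k parts are in bijection with partitions of n − k into at most k parts (subtract 1 from each part). So p(69, exactly 10) = p(59, parts ≤ 10). Computing via the recurrence p(m, j) = p(m, j−1) + p(m−j, j) gives 175586.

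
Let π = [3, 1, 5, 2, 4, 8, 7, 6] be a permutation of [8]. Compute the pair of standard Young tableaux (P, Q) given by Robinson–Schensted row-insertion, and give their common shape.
P = [1, 2, 4, 6] / [3, 5, 7] / [8];  Q = [1, 3, 5, 6] / [2, 4, 7] / [8];  common shape = (4, 3, 1)

Row-insert the values π_1, π_2, … into P one at a time, bumping the leftmost entry strictly greater than the inserted value down to the next row. The recording tableau Q records, in position (i, j), the step at which that cell was added to P.
  Insert 3 (step 1): P = [3];  Q = [1]
  Insert 1 (step 2): P = [1] / [3];  Q = [1] / [2]
  Insert 5 (step 3): P = [1, 5] / [3];  Q = [1, 3] / [2]
  Insert 2 (step 4): P = [1, 2] / [3, 5];  Q = [1, 3] / [2, 4]
  Insert 4 (step 5): P = [1, 2, 4] / [3, 5];  Q = [1, 3, 5] / [2, 4]
  Insert 8 (step 6): P = [1, 2, 4, 8] / [3, 5];  Q = [1, 3, 5, 6] / [2, 4]
  Insert 7 (step 7): P = [1, 2, 4, 7] / [3, 5, 8];  Q = [1, 3, 5, 6] / [2, 4, 7]
  Insert 6 (step 8): P = [1, 2, 4, 6] / [3, 5, 7] / [8];  Q = [1, 3, 5, 6] / [2, 4, 7] / [8]
Final shape: (4, 3, 1).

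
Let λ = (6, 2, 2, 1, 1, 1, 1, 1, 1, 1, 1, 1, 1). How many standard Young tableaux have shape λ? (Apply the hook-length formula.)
# SYT of shape (6, 2, 2, 1, 1, 1, 1, 1, 1, 1, 1, 1, 1) = 710600

Hook-length formula: f^λ = n! / Π hook(c), product over all cells c of the Young diagram. For λ = (6, 2, 2, 1, 1, 1, 1, 1, 1, 1, 1, 1, 1), n = 20 boxes. Hook lengths by row (left-to-right, top-to-bottom): [18, 7, 4, 3, 2, 1]; [13, 2]; [12, 1]; [10]; [9]; [8]; [7]; [6]; [5]; [4]; [3]; [2]; [1]. Product of hooks = 3423729254400. So f^λ = 20! / 3423729254400 = 2432902008176640000 / 3423729254400 = 710600.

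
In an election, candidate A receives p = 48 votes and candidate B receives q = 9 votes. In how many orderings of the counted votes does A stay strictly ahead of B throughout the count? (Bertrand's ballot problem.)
Strict-lead orderings = 6155474325

Total orderings of the 57 votes with 48 for A: C(57, 48) = 8996462475. By the Bertrand ballot formula (Cycle Lemma / reflection principle), the number of orderings in which A is strictly ahead of B throughout is (p − q)/(p + q) · C(p + q, p) = (48 − 9)/(48 + 9) · 8996462475 = 6155474325.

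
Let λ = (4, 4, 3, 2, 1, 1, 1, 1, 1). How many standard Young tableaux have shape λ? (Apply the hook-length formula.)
# SYT of shape (4, 4, 3, 2, 1, 1, 1, 1, 1) = 2970240

Hook-length formula: f^λ = n! / Π hook(c), product over all cells c of the Young diagram. For λ = (4, 4, 3, 2, 1, 1, 1, 1, 1), n = 18 boxes. Hook lengths by row (left-to-right, top-to-bottom): [12, 6, 4, 2]; [11, 5, 3, 1]; [9, 3, 1]; [7, 1]; [5]; [4]; [3]; [2]; [1]. Product of hooks = 2155507200. So f^λ = 18! / 2155507200 = 6402373705728000 / 2155507200 = 2970240.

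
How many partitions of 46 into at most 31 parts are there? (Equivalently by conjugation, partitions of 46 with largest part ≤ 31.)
p(46, parts ≤ 31) = 105050

Use the recurrence p(n, m) = p(n, m−1) + p(n−m, m): either the largest part is < m (count p(n, m−1)) or the largest part is exactly m (remove one copy of m, count p(n−m, m)). With p(0, ·) = 1 this gives p(46, parts ≤ 31) = 105050. (By conjugating Young diagrams, this also counts partitions of 46 into at most 31 parts.)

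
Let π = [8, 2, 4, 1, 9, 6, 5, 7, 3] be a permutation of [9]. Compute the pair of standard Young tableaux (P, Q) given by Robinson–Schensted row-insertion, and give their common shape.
P = [1, 3, 5, 7] / [2, 4] / [6, 9] / [8];  Q = [1, 3, 5, 8] / [2, 6] / [4, 7] / [9];  common shape = (4, 2, 2, 1)

Row-insert the values π_1, π_2, … into P one at a time, bumping the leftmost entry strictly greater than the inserted value down to the next row. The recording tableau Q records, in position (i, j), the step at which that cell was added to P.
  Insert 8 (step 1): P = [8];  Q = [1]
  Insert 2 (step 2): P = [2] / [8];  Q = [1] / [2]
  Insert 4 (step 3): P = [2, 4] / [8];  Q = [1, 3] / [2]
  Insert 1 (step 4): P = [1, 4] / [2] / [8];  Q = [1, 3] / [2] / [4]
  Insert 9 (step 5): P = [1, 4, 9] / [2] / [8];  Q = [1, 3, 5] / [2] / [4]
  Insert 6 (step 6): P = [1, 4, 6] / [2, 9] / [8];  Q = [1, 3, 5] / [2, 6] / [4]
  Insert 5 (step 7): P = [1, 4, 5] / [2, 6] / [8, 9];  Q = [1, 3, 5] / [2, 6] / [4, 7]
  Insert 7 (step 8): P = [1, 4, 5, 7] / [2, 6] / [8, 9];  Q = [1, 3, 5, 8] / [2, 6] / [4, 7]
  Insert 3 (step 9): P = [1, 3, 5, 7] / [2, 4] / [6, 9] / [8];  Q = [1, 3, 5, 8] / [2, 6] / [4, 7] / [9]
Final shape: (4, 2, 2, 1).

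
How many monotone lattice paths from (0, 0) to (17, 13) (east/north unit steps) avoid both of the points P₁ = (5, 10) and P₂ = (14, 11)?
Number of paths = 74119785

Inclusion–exclusion. Total paths: C(30, 17) = 119759850. Through P₁: C(15, 5)·C(15, 12) = 1366365. Through P₂: C(25, 14)·C(5, 3) = 44574000. Since P₁ is strictly southwest of P₂, a monotone path through both must visit P₁ then P₂; paths through both = C(15, 5)·C(10, 9)·C(5, 3) = 300300. Avoid both = 119759850 − 1366365 − 44574000 + 300300 = 74119785.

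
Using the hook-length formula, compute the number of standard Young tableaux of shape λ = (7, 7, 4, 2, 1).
# SYT of shape (7, 7, 4, 2, 1) = 246901200

Hook-length formula: f^λ = n! / Π hook(c), product over all cells c of the Young diagram. For λ = (7, 7, 4, 2, 1), n = 21 boxes. Hook lengths by row (left-to-right, top-to-bottom): [11, 9, 7, 6, 4, 3, 2]; [10, 8, 6, 5, 3, 2, 1]; [6, 4, 2, 1]; [3, 1]; [1]. Product of hooks = 206928691200. So f^λ = 21! / 206928691200 = 51090942171709440000 / 206928691200 = 246901200.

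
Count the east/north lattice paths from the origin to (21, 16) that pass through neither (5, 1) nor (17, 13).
Number of paths = 7448811510

Inclusion–exclusion. Total paths: C(37, 21) = 12875774670. Through P₁: C(6, 5)·C(31, 16) = 1803241170. Through P₂: C(30, 17)·C(7, 4) = 4191594750. Since P₁ is strictly southwest of P₂, a monotone path through both must visit P₁ then P₂; paths through both = C(6, 5)·C(24, 12)·C(7, 4) = 567872760. Avoid both = 12875774670 − 1803241170 − 4191594750 + 567872760 = 7448811510.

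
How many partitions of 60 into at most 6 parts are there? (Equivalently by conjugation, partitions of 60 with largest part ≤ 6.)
p(60, parts ≤ 6) = 19858

Use the recurrence p(n, m) = p(n, m−1) + p(n−m, m): either the largest part is < m (count p(n, m−1)) or the largest part is exactly m (remove one copy of m, count p(n−m, m)). With p(0, ·) = 1 this gives p(60, parts ≤ 6) = 19858. (By conjugating Young diagrams, this also counts partitions of 60 into at most 6 parts.)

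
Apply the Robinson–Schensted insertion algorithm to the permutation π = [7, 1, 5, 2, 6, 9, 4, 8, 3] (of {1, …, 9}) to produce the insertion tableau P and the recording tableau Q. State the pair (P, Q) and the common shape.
P = [1, 2, 3, 8] / [4, 6, 9] / [5] / [7];  Q = [1, 3, 5, 6] / [2, 7, 8] / [4] / [9];  common shape = (4, 3, 1, 1)

Row-insert the values π_1, π_2, … into P one at a time, bumping the leftmost entry strictly greater than the inserted value down to the next row. The recording tableau Q records, in position (i, j), the step at which that cell was added to P.
  Insert 7 (step 1): P = [7];  Q = [1]
  Insert 1 (step 2): P = [1] / [7];  Q = [1] / [2]
  Insert 5 (step 3): P = [1, 5] / [7];  Q = [1, 3] / [2]
  Insert 2 (step 4): P = [1, 2] / [5] / [7];  Q = [1, 3] / [2] / [4]
  Insert 6 (step 5): P = [1, 2, 6] / [5] / [7];  Q = [1, 3, 5] / [2] / [4]
  Insert 9 (step 6): P = [1, 2, 6, 9] / [5] / [7];  Q = [1, 3, 5, 6] / [2] / [4]
  Insert 4 (step 7): P = [1, 2, 4, 9] / [5, 6] / [7];  Q = [1, 3, 5, 6] / [2, 7] / [4]
  Insert 8 (step 8): P = [1, 2, 4, 8] / [5, 6, 9] / [7];  Q = [1, 3, 5, 6] / [2, 7, 8] / [4]
  Insert 3 (step 9): P = [1, 2, 3, 8] / [4, 6, 9] / [5] / [7];  Q = [1, 3, 5, 6] / [2, 7, 8] / [4] / [9]
Final shape: (4, 3, 1, 1).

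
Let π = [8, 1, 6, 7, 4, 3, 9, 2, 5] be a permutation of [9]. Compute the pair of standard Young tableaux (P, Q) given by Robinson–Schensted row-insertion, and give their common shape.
P = [1, 2, 5, 9] / [3, 7] / [4] / [6] / [8];  Q = [1, 3, 4, 7] / [2, 9] / [5] / [6] / [8];  common shape = (4, 2, 1, 1, 1)

Row-insert the values π_1, π_2, … into P one at a time, bumping the leftmost entry strictly greater than the inserted value down to the next row. The recording tableau Q records, in position (i, j), the step at which that cell was added to P.
  Insert 8 (step 1): P = [8];  Q = [1]
  Insert 1 (step 2): P = [1] / [8];  Q = [1] / [2]
  Insert 6 (step 3): P = [1, 6] / [8];  Q = [1, 3] / [2]
  Insert 7 (step 4): P = [1, 6, 7] / [8];  Q = [1, 3, 4] / [2]
  Insert 4 (step 5): P = [1, 4, 7] / [6] / [8];  Q = [1, 3, 4] / [2] / [5]
  Insert 3 (step 6): P = [1, 3, 7] / [4] / [6] / [8];  Q = [1, 3, 4] / [2] / [5] / [6]
  Insert 9 (step 7): P = [1, 3, 7, 9] / [4] / [6] / [8];  Q = [1, 3, 4, 7] / [2] / [5] / [6]
  Insert 2 (step 8): P = [1, 2, 7, 9] / [3] / [4] / [6] / [8];  Q = [1, 3, 4, 7] / [2] / [5] / [6] / [8]
  Insert 5 (step 9): P = [1, 2, 5, 9] / [3, 7] / [4] / [6] / [8];  Q = [1, 3, 4, 7] / [2, 9] / [5] / [6] / [8]
Final shape: (4, 2, 1, 1, 1).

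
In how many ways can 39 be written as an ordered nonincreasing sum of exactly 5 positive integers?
p(39, 5 parts) = 1014

Partitions of n into exactly k parts are in bijection with partitions of n − k into at most k parts (subtract 1 from each part). So p(39, exactly 5) = p(34, parts ≤ 5). Computing via the recurrence p(m, j) = p(m, j−1) + p(m−j, j) gives 1014.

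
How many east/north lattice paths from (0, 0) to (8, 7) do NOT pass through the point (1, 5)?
Number of paths = 6219

Total paths from (0, 0) to (8, 7): C(15, 8) = 6435. Paths through (1, 5): (paths (0, 0) → (1, 5)) × (paths (1, 5) → (8, 7)) = C(6, 1) · C(9, 7) = 6 · 36 = 216. Avoidance count = 6435 − 216 = 6219.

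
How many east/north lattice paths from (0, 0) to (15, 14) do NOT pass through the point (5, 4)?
Number of paths = 54279504

Total paths from (0, 0) to (15, 14): C(29, 15) = 77558760. Paths through (5, 4): (paths (0, 0) → (5, 4)) × (paths (5, 4) → (15, 14)) = C(9, 5) · C(20, 10) = 126 · 184756 = 23279256. Avoidance count = 77558760 − 23279256 = 54279504.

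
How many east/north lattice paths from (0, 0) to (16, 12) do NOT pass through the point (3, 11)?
Number of paths = 30416659

Total paths from (0, 0) to (16, 12): C(28, 16) = 30421755. Paths through (3, 11): (paths (0, 0) → (3, 11)) × (paths (3, 11) → (16, 12)) = C(14, 3) · C(14, 13) = 364 · 14 = 5096. Avoidance count = 30421755 − 5096 = 30416659.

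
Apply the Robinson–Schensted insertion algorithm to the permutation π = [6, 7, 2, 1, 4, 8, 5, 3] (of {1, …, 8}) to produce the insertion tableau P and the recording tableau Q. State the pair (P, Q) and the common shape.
P = [1, 3, 5] / [2, 4, 8] / [6, 7];  Q = [1, 2, 6] / [3, 5, 7] / [4, 8];  common shape = (3, 3, 2)

Row-insert the values π_1, π_2, … into P one at a time, bumping the leftmost entry strictly greater than the inserted value down to the next row. The recording tableau Q records, in position (i, j), the step at which that cell was added to P.
  Insert 6 (step 1): P = [6];  Q = [1]
  Insert 7 (step 2): P = [6, 7];  Q = [1, 2]
  Insert 2 (step 3): P = [2, 7] / [6];  Q = [1, 2] / [3]
  Insert 1 (step 4): P = [1, 7] / [2] / [6];  Q = [1, 2] / [3] / [4]
  Insert 4 (step 5): P = [1, 4] / [2, 7] / [6];  Q = [1, 2] / [3, 5] / [4]
  Insert 8 (step 6): P = [1, 4, 8] / [2, 7] / [6];  Q = [1, 2, 6] / [3, 5] / [4]
  Insert 5 (step 7): P = [1, 4, 5] / [2, 7, 8] / [6];  Q = [1, 2, 6] / [3, 5, 7] / [4]
  Insert 3 (step 8): P = [1, 3, 5] / [2, 4, 8] / [6, 7];  Q = [1, 2, 6] / [3, 5, 7] / [4, 8]
Final shape: (3, 3, 2).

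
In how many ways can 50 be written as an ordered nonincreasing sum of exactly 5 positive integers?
p(50, 5 parts) = 2611

Partitions of n into exactly k parts are in bijection with partitions of n − k into at most k parts (subtract 1 from each part). So p(50, exactly 5) = p(45, parts ≤ 5). Computing via the recurrence p(m, j) = p(m, j−1) + p(m−j, j) gives 2611.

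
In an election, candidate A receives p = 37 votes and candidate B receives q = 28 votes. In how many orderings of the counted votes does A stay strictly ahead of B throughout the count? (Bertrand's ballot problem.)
Strict-lead orderings = 272133314509923216

Total orderings of the 65 votes with 37 for A: C(65, 37) = 1965407271460556560. By the Bertrand ballot formula (Cycle Lemma / reflection principle), the number of orderings in which A is strictly ahead of B throughout is (p − q)/(p + q) · C(p + q, p) = (37 − 28)/(37 + 28) · 1965407271460556560 = 272133314509923216.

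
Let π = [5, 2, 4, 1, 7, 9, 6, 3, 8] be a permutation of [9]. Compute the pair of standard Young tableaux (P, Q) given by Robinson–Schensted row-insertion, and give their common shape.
P = [1, 3, 6, 8] / [2, 4, 9] / [5, 7];  Q = [1, 3, 5, 6] / [2, 7, 9] / [4, 8];  common shape = (4, 3, 2)

Row-insert the values π_1, π_2, … into P one at a time, bumping the leftmost entry strictly greater than the inserted value down to the next row. The recording tableau Q records, in position (i, j), the step at which that cell was added to P.
  Insert 5 (step 1): P = [5];  Q = [1]
  Insert 2 (step 2): P = [2] / [5];  Q = [1] / [2]
  Insert 4 (step 3): P = [2, 4] / [5];  Q = [1, 3] / [2]
  Insert 1 (step 4): P = [1, 4] / [2] / [5];  Q = [1, 3] / [2] / [4]
  Insert 7 (step 5): P = [1, 4, 7] / [2] / [5];  Q = [1, 3, 5] / [2] / [4]
  Insert 9 (step 6): P = [1, 4, 7, 9] / [2] / [5];  Q = [1, 3, 5, 6] / [2] / [4]
  Insert 6 (step 7): P = [1, 4, 6, 9] / [2, 7] / [5];  Q = [1, 3, 5, 6] / [2, 7] / [4]
  Insert 3 (step 8): P = [1, 3, 6, 9] / [2, 4] / [5, 7];  Q = [1, 3, 5, 6] / [2, 7] / [4, 8]
  Insert 8 (step 9): P = [1, 3, 6, 8] / [2, 4, 9] / [5, 7];  Q = [1, 3, 5, 6] / [2, 7, 9] / [4, 8]
Final shape: (4, 3, 2).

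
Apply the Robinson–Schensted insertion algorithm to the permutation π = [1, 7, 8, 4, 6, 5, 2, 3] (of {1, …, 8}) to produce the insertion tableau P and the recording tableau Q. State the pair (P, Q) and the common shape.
P = [1, 2, 3] / [4, 5] / [6, 8] / [7];  Q = [1, 2, 3] / [4, 5] / [6, 8] / [7];  common shape = (3, 2, 2, 1)

Row-insert the values π_1, π_2, … into P one at a time, bumping the leftmost entry strictly greater than the inserted value down to the next row. The recording tableau Q records, in position (i, j), the step at which that cell was added to P.
  Insert 1 (step 1): P = [1];  Q = [1]
  Insert 7 (step 2): P = [1, 7];  Q = [1, 2]
  Insert 8 (step 3): P = [1, 7, 8];  Q = [1, 2, 3]
  Insert 4 (step 4): P = [1, 4, 8] / [7];  Q = [1, 2, 3] / [4]
  Insert 6 (step 5): P = [1, 4, 6] / [7, 8];  Q = [1, 2, 3] / [4, 5]
  Insert 5 (step 6): P = [1, 4, 5] / [6, 8] / [7];  Q = [1, 2, 3] / [4, 5] / [6]
  Insert 2 (step 7): P = [1, 2, 5] / [4, 8] / [6] / [7];  Q = [1, 2, 3] / [4, 5] / [6] / [7]
  Insert 3 (step 8): P = [1, 2, 3] / [4, 5] / [6, 8] / [7];  Q = [1, 2, 3] / [4, 5] / [6, 8] / [7]
Final shape: (3, 2, 2, 1).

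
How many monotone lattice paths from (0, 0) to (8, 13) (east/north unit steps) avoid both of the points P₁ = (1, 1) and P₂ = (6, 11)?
Number of paths = 64494

Inclusion–exclusion. Total paths: C(21, 8) = 203490. Through P₁: C(2, 1)·C(19, 7) = 100776. Through P₂: C(17, 6)·C(4, 2) = 74256. Since P₁ is strictly southwest of P₂, a monotone path through both must visit P₁ then P₂; paths through both = C(2, 1)·C(15, 5)·C(4, 2) = 36036. Avoid both = 203490 − 100776 − 74256 + 36036 = 64494.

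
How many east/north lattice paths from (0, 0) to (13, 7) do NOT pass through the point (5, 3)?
Number of paths = 49800

Total paths from (0, 0) to (13, 7): C(20, 13) = 77520. Paths through (5, 3): (paths (0, 0) → (5, 3)) × (paths (5, 3) → (13, 7)) = C(8, 5) · C(12, 8) = 56 · 495 = 27720. Avoidance count = 77520 − 27720 = 49800.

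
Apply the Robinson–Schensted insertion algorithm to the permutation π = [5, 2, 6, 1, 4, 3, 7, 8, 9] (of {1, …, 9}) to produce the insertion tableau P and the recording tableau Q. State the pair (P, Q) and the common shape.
P = [1, 3, 7, 8, 9] / [2, 4] / [5, 6];  Q = [1, 3, 7, 8, 9] / [2, 5] / [4, 6];  common shape = (5, 2, 2)

Row-insert the values π_1, π_2, … into P one at a time, bumping the leftmost entry strictly greater than the inserted value down to the next row. The recording tableau Q records, in position (i, j), the step at which that cell was added to P.
  Insert 5 (step 1): P = [5];  Q = [1]
  Insert 2 (step 2): P = [2] / [5];  Q = [1] / [2]
  Insert 6 (step 3): P = [2, 6] / [5];  Q = [1, 3] / [2]
  Insert 1 (step 4): P = [1, 6] / [2] / [5];  Q = [1, 3] / [2] / [4]
  Insert 4 (step 5): P = [1, 4] / [2, 6] / [5];  Q = [1, 3] / [2, 5] / [4]
  Insert 3 (step 6): P = [1, 3] / [2, 4] / [5, 6];  Q = [1, 3] / [2, 5] / [4, 6]
  Insert 7 (step 7): P = [1, 3, 7] / [2, 4] / [5, 6];  Q = [1, 3, 7] / [2, 5] / [4, 6]
  Insert 8 (step 8): P = [1, 3, 7, 8] / [2, 4] / [5, 6];  Q = [1, 3, 7, 8] / [2, 5] / [4, 6]
  Insert 9 (step 9): P = [1, 3, 7, 8, 9] / [2, 4] / [5, 6];  Q = [1, 3, 7, 8, 9] / [2, 5] / [4, 6]
Final shape: (5, 2, 2).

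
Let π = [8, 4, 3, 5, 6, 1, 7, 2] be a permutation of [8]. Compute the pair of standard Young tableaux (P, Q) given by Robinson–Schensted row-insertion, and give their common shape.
P = [1, 2, 6, 7] / [3, 5] / [4] / [8];  Q = [1, 4, 5, 7] / [2, 8] / [3] / [6];  common shape = (4, 2, 1, 1)

Row-insert the values π_1, π_2, … into P one at a time, bumping the leftmost entry strictly greater than the inserted value down to the next row. The recording tableau Q records, in position (i, j), the step at which that cell was added to P.
  Insert 8 (step 1): P = [8];  Q = [1]
  Insert 4 (step 2): P = [4] / [8];  Q = [1] / [2]
  Insert 3 (step 3): P = [3] / [4] / [8];  Q = [1] / [2] / [3]
  Insert 5 (step 4): P = [3, 5] / [4] / [8];  Q = [1, 4] / [2] / [3]
  Insert 6 (step 5): P = [3, 5, 6] / [4] / [8];  Q = [1, 4, 5] / [2] / [3]
  Insert 1 (step 6): P = [1, 5, 6] / [3] / [4] / [8];  Q = [1, 4, 5] / [2] / [3] / [6]
  Insert 7 (step 7): P = [1, 5, 6, 7] / [3] / [4] / [8];  Q = [1, 4, 5, 7] / [2] / [3] / [6]
  Insert 2 (step 8): P = [1, 2, 6, 7] / [3, 5] / [4] / [8];  Q = [1, 4, 5, 7] / [2, 8] / [3] / [6]
Final shape: (4, 2, 1, 1).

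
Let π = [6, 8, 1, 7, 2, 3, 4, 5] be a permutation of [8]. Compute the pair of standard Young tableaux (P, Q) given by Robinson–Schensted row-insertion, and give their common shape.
P = [1, 2, 3, 4, 5] / [6, 7] / [8];  Q = [1, 2, 6, 7, 8] / [3, 4] / [5];  common shape = (5, 2, 1)

Row-insert the values π_1, π_2, … into P one at a time, bumping the leftmost entry strictly greater than the inserted value down to the next row. The recording tableau Q records, in position (i, j), the step at which that cell was added to P.
  Insert 6 (step 1): P = [6];  Q = [1]
  Insert 8 (step 2): P = [6, 8];  Q = [1, 2]
  Insert 1 (step 3): P = [1, 8] / [6];  Q = [1, 2] / [3]
  Insert 7 (step 4): P = [1, 7] / [6, 8];  Q = [1, 2] / [3, 4]
  Insert 2 (step 5): P = [1, 2] / [6, 7] / [8];  Q = [1, 2] / [3, 4] / [5]
  Insert 3 (step 6): P = [1, 2, 3] / [6, 7] / [8];  Q = [1, 2, 6] / [3, 4] / [5]
  Insert 4 (step 7): P = [1, 2, 3, 4] / [6, 7] / [8];  Q = [1, 2, 6, 7] / [3, 4] / [5]
  Insert 5 (step 8): P = [1, 2, 3, 4, 5] / [6, 7] / [8];  Q = [1, 2, 6, 7, 8] / [3, 4] / [5]
Final shape: (5, 2, 1).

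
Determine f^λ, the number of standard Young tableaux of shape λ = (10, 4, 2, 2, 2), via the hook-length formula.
# SYT of shape (10, 4, 2, 2, 2) = 21318000

Hook-length formula: f^λ = n! / Π hook(c), product over all cells c of the Young diagram. For λ = (10, 4, 2, 2, 2), n = 20 boxes. Hook lengths by row (left-to-right, top-to-bottom): [14, 13, 9, 8, 6, 5, 4, 3, 2, 1]; [7, 6, 2, 1]; [4, 3]; [3, 2]; [2, 1]. Product of hooks = 114124308480. So f^λ = 20! / 114124308480 = 2432902008176640000 / 114124308480 = 21318000.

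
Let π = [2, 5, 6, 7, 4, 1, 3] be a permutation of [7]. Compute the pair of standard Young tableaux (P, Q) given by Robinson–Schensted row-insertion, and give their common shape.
P = [1, 3, 6, 7] / [2, 4] / [5];  Q = [1, 2, 3, 4] / [5, 7] / [6];  common shape = (4, 2, 1)

Row-insert the values π_1, π_2, … into P one at a time, bumping the leftmost entry strictly greater than the inserted value down to the next row. The recording tableau Q records, in position (i, j), the step at which that cell was added to P.
  Insert 2 (step 1): P = [2];  Q = [1]
  Insert 5 (step 2): P = [2, 5];  Q = [1, 2]
  Insert 6 (step 3): P = [2, 5, 6];  Q = [1, 2, 3]
  Insert 7 (step 4): P = [2, 5, 6, 7];  Q = [1, 2, 3, 4]
  Insert 4 (step 5): P = [2, 4, 6, 7] / [5];  Q = [1, 2, 3, 4] / [5]
  Insert 1 (step 6): P = [1, 4, 6, 7] / [2] / [5];  Q = [1, 2, 3, 4] / [5] / [6]
  Insert 3 (step 7): P = [1, 3, 6, 7] / [2, 4] / [5];  Q = [1, 2, 3, 4] / [5, 7] / [6]
Final shape: (4, 2, 1).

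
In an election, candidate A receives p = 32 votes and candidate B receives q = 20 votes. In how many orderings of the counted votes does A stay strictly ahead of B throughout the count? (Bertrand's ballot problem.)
Strict-lead orderings = 29075683360185

Total orderings of the 52 votes with 32 for A: C(52, 32) = 125994627894135. By the Bertrand ballot formula (Cycle Lemma / reflection principle), the number of orderings in which A is strictly ahead of B throughout is (p − q)/(p + q) · C(p + q, p) = (32 − 20)/(32 + 20) · 125994627894135 = 29075683360185.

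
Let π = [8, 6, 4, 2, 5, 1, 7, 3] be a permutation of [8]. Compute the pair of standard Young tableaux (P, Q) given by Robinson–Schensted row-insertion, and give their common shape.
P = [1, 3, 7] / [2, 5] / [4] / [6] / [8];  Q = [1, 5, 7] / [2, 8] / [3] / [4] / [6];  common shape = (3, 2, 1, 1, 1)

Row-insert the values π_1, π_2, … into P one at a time, bumping the leftmost entry strictly greater than the inserted value down to the next row. The recording tableau Q records, in position (i, j), the step at which that cell was added to P.
  Insert 8 (step 1): P = [8];  Q = [1]
  Insert 6 (step 2): P = [6] / [8];  Q = [1] / [2]
  Insert 4 (step 3): P = [4] / [6] / [8];  Q = [1] / [2] / [3]
  Insert 2 (step 4): P = [2] / [4] / [6] / [8];  Q = [1] / [2] / [3] / [4]
  Insert 5 (step 5): P = [2, 5] / [4] / [6] / [8];  Q = [1, 5] / [2] / [3] / [4]
  Insert 1 (step 6): P = [1, 5] / [2] / [4] / [6] / [8];  Q = [1, 5] / [2] / [3] / [4] / [6]
  Insert 7 (step 7): P = [1, 5, 7] / [2] / [4] / [6] / [8];  Q = [1, 5, 7] / [2] / [3] / [4] / [6]
  Insert 3 (step 8): P = [1, 3, 7] / [2, 5] / [4] / [6] / [8];  Q = [1, 5, 7] / [2, 8] / [3] / [4] / [6]
Final shape: (3, 2, 1, 1, 1).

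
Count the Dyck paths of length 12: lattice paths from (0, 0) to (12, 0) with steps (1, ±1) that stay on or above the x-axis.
C_6 = 132

These Dyck paths are counted by the Catalan number C_n = (1/(n + 1)) · C(2n, n). For n = 6: C_6 = (1/7) · C(12, 6) = 924/7 = 132.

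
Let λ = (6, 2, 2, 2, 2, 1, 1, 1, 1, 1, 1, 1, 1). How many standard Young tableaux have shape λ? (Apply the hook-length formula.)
# SYT of shape (6, 2, 2, 2, 2, 1, 1, 1, 1, 1, 1, 1, 1) = 17409700

Hook-length formula: f^λ = n! / Π hook(c), product over all cells c of the Young diagram. For λ = (6, 2, 2, 2, 2, 1, 1, 1, 1, 1, 1, 1, 1), n = 22 boxes. Hook lengths by row (left-to-right, top-to-bottom): [18, 9, 4, 3, 2, 1]; [13, 4]; [12, 3]; [11, 2]; [10, 1]; [8]; [7]; [6]; [5]; [4]; [3]; [2]; [1]. Product of hooks = 64561751654400. So f^λ = 22! / 64561751654400 = 1124000727777607680000 / 64561751654400 = 17409700.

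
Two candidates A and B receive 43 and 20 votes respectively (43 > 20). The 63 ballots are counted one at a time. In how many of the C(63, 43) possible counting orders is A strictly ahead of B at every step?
Strict-lead orderings = 4924395459336045

Total orderings of the 63 votes with 43 for A: C(63, 43) = 13488561475572645. By the Bertrand ballot formula (Cycle Lemma / reflection principle), the number of orderings in which A is strictly ahead of B throughout is (p − q)/(p + q) · C(p + q, p) = (43 − 20)/(43 + 20) · 13488561475572645 = 4924395459336045.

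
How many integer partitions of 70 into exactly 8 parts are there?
p(70, 8 parts) = 97539

Partitions of n into exactly k parts are in bijection with partitions of n − k into at most k parts (subtract 1 from each part). So p(70, exactly 8) = p(62, parts ≤ 8). Computing via the recurrence p(m, j) = p(m, j−1) + p(m−j, j) gives 97539.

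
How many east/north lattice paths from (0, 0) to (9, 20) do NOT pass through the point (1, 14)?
Number of paths = 9969960

Total paths from (0, 0) to (9, 20): C(29, 9) = 10015005. Paths through (1, 14): (paths (0, 0) → (1, 14)) × (paths (1, 14) → (9, 20)) = C(15, 1) · C(14, 8) = 15 · 3003 = 45045. Avoidance count = 10015005 − 45045 = 9969960.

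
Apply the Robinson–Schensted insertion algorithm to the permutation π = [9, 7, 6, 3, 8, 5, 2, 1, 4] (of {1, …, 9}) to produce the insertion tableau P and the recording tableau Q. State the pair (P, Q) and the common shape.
P = [1, 4] / [2, 5] / [3, 8] / [6] / [7] / [9];  Q = [1, 5] / [2, 6] / [3, 9] / [4] / [7] / [8];  common shape = (2, 2, 2, 1, 1, 1)

Row-insert the values π_1, π_2, … into P one at a time, bumping the leftmost entry strictly greater than the inserted value down to the next row. The recording tableau Q records, in position (i, j), the step at which that cell was added to P.
  Insert 9 (step 1): P = [9];  Q = [1]
  Insert 7 (step 2): P = [7] / [9];  Q = [1] / [2]
  Insert 6 (step 3): P = [6] / [7] / [9];  Q = [1] / [2] / [3]
  Insert 3 (step 4): P = [3] / [6] / [7] / [9];  Q = [1] / [2] / [3] / [4]
  Insert 8 (step 5): P = [3, 8] / [6] / [7] / [9];  Q = [1, 5] / [2] / [3] / [4]
  Insert 5 (step 6): P = [3, 5] / [6, 8] / [7] / [9];  Q = [1, 5] / [2, 6] / [3] / [4]
  Insert 2 (step 7): P = [2, 5] / [3, 8] / [6] / [7] / [9];  Q = [1, 5] / [2, 6] / [3] / [4] / [7]
  Insert 1 (step 8): P = [1, 5] / [2, 8] / [3] / [6] / [7] / [9];  Q = [1, 5] / [2, 6] / [3] / [4] / [7] / [8]
  Insert 4 (step 9): P = [1, 4] / [2, 5] / [3, 8] / [6] / [7] / [9];  Q = [1, 5] / [2, 6] / [3, 9] / [4] / [7] / [8]
Final shape: (2, 2, 2, 1, 1, 1).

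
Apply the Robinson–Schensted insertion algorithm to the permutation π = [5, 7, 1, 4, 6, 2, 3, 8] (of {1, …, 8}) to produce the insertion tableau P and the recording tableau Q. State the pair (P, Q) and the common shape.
P = [1, 2, 3, 8] / [4, 6] / [5, 7];  Q = [1, 2, 5, 8] / [3, 4] / [6, 7];  common shape = (4, 2, 2)

Row-insert the values π_1, π_2, … into P one at a time, bumping the leftmost entry strictly greater than the inserted value down to the next row. The recording tableau Q records, in position (i, j), the step at which that cell was added to P.
  Insert 5 (step 1): P = [5];  Q = [1]
  Insert 7 (step 2): P = [5, 7];  Q = [1, 2]
  Insert 1 (step 3): P = [1, 7] / [5];  Q = [1, 2] / [3]
  Insert 4 (step 4): P = [1, 4] / [5, 7];  Q = [1, 2] / [3, 4]
  Insert 6 (step 5): P = [1, 4, 6] / [5, 7];  Q = [1, 2, 5] / [3, 4]
  Insert 2 (step 6): P = [1, 2, 6] / [4, 7] / [5];  Q = [1, 2, 5] / [3, 4] / [6]
  Insert 3 (step 7): P = [1, 2, 3] / [4, 6] / [5, 7];  Q = [1, 2, 5] / [3, 4] / [6, 7]
  Insert 8 (step 8): P = [1, 2, 3, 8] / [4, 6] / [5, 7];  Q = [1, 2, 5, 8] / [3, 4] / [6, 7]
Final shape: (4, 2, 2).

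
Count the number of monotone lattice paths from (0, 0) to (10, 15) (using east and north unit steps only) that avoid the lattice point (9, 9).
Number of paths = 2928420

Total paths from (0, 0) to (10, 15): C(25, 10) = 3268760. Paths through (9, 9): (paths (0, 0) → (9, 9)) × (paths (9, 9) → (10, 15)) = C(18, 9) · C(7, 1) = 48620 · 7 = 340340. Avoidance count = 3268760 − 340340 = 2928420.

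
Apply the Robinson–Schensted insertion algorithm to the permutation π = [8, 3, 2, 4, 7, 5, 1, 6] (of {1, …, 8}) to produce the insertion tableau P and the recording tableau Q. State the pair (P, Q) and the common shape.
P = [1, 4, 5, 6] / [2, 7] / [3] / [8];  Q = [1, 4, 5, 8] / [2, 6] / [3] / [7];  common shape = (4, 2, 1, 1)

Row-insert the values π_1, π_2, … into P one at a time, bumping the leftmost entry strictly greater than the inserted value down to the next row. The recording tableau Q records, in position (i, j), the step at which that cell was added to P.
  Insert 8 (step 1): P = [8];  Q = [1]
  Insert 3 (step 2): P = [3] / [8];  Q = [1] / [2]
  Insert 2 (step 3): P = [2] / [3] / [8];  Q = [1] / [2] / [3]
  Insert 4 (step 4): P = [2, 4] / [3] / [8];  Q = [1, 4] / [2] / [3]
  Insert 7 (step 5): P = [2, 4, 7] / [3] / [8];  Q = [1, 4, 5] / [2] / [3]
  Insert 5 (step 6): P = [2, 4, 5] / [3, 7] / [8];  Q = [1, 4, 5] / [2, 6] / [3]
  Insert 1 (step 7): P = [1, 4, 5] / [2, 7] / [3] / [8];  Q = [1, 4, 5] / [2, 6] / [3] / [7]
  Insert 6 (step 8): P = [1, 4, 5, 6] / [2, 7] / [3] / [8];  Q = [1, 4, 5, 8] / [2, 6] / [3] / [7]
Final shape: (4, 2, 1, 1).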